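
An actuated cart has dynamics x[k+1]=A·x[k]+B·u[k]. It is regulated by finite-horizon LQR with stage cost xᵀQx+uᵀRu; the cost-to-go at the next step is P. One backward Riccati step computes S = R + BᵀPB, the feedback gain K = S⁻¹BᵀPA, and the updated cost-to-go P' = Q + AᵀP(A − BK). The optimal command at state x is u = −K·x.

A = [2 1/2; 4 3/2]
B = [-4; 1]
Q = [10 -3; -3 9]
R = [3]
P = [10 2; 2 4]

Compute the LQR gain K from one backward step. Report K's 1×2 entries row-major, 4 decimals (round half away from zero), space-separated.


BᵀP = [-38.0000 -4.0000]
S = R + BᵀPB = [3] + [148.0000] = [151.0000]
BᵀPA = [-92.0000 -25.0000]
K = S⁻¹·BᵀPA = [-0.6093 -0.1656]
A−BK = [-0.4371 -0.1623; 4.6093 1.6656]
AᵀP(A−BK) = [79.9470 28.7682; 28.7682 10.3609]
P' = Q + AᵀP(A−BK) = [89.9470 25.7682; 25.7682 19.3609]
tr(P') = 109.3079

-0.6093 -0.1656


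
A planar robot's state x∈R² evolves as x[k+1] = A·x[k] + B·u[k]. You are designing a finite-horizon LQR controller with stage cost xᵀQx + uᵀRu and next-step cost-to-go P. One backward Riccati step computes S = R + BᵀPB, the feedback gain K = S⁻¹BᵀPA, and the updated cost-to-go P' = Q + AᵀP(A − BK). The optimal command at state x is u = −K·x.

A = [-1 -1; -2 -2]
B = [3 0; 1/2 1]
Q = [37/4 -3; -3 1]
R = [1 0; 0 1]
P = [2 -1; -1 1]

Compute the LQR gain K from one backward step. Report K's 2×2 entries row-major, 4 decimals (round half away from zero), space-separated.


BᵀP = [5.5000 -2.5000; -1.0000 1.0000]
S = R + BᵀPB = [1 0; 0 1] + [15.2500 -2.5000; -2.5000 1.0000] = [16.2500 -2.5000; -2.5000 2.0000]
BᵀPA = [-0.5000 -0.5000; -1.0000 -1.0000]
K = S⁻¹·BᵀPA = [-0.1333 -0.1333; -0.6667 -0.6667]
A−BK = [-0.6000 -0.6000; -1.2667 -1.2667]
AᵀP(A−BK) = [1.2667 1.2667; 1.2667 1.2667]
P' = Q + AᵀP(A−BK) = [10.5167 -1.7333; -1.7333 2.2667]
tr(P') = 12.7833

-0.1333 -0.1333 -0.6667 -0.6667


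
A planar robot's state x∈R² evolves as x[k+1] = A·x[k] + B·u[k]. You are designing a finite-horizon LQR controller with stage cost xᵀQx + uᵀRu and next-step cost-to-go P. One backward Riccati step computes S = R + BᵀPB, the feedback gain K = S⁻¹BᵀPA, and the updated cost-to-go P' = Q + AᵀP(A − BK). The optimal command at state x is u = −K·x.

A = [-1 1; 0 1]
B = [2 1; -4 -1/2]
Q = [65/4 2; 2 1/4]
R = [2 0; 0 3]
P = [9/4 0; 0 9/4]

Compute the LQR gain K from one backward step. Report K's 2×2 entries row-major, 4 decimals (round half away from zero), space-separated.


BᵀP = [4.5000 -9.0000; 2.2500 -1.1250]
S = R + BᵀPB = [2 0; 0 3] + [45.0000 9.0000; 9.0000 2.8125] = [47.0000 9.0000; 9.0000 5.8125]
BᵀPA = [-4.5000 -4.5000; -2.2500 1.1250]
K = S⁻¹·BᵀPA = [-0.0307 -0.1888; -0.3395 0.4859]
A−BK = [-0.5990 0.8917; -0.2927 0.4878]
AᵀP(A−BK) = [1.3478 -2.0063; -2.0063 3.1039]
P' = Q + AᵀP(A−BK) = [17.5978 -0.0063; -0.0063 3.3539]
tr(P') = 20.9517

-0.0307 -0.1888 -0.3395 0.4859


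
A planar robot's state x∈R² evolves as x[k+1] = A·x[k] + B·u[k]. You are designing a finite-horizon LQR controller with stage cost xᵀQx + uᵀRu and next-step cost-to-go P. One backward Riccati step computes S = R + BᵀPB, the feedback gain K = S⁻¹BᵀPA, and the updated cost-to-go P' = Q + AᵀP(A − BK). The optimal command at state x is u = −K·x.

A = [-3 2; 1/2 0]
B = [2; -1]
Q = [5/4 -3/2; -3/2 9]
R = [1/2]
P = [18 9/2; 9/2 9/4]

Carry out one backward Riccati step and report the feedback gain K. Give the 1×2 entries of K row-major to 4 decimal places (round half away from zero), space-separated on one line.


BᵀP = [31.5000 6.7500]
S = R + BᵀPB = [1/2] + [56.2500] = [56.7500]
BᵀPA = [-91.1250 63.0000]
K = S⁻¹·BᵀPA = [-1.6057 1.1101]
A−BK = [0.2115 -0.2203; -1.1057 1.1101]
AᵀP(A−BK) = [2.7406 -2.3392; -2.3392 2.0617]
P' = Q + AᵀP(A−BK) = [3.9906 -3.8392; -3.8392 11.0617]
tr(P') = 15.0523

-1.6057 1.1101


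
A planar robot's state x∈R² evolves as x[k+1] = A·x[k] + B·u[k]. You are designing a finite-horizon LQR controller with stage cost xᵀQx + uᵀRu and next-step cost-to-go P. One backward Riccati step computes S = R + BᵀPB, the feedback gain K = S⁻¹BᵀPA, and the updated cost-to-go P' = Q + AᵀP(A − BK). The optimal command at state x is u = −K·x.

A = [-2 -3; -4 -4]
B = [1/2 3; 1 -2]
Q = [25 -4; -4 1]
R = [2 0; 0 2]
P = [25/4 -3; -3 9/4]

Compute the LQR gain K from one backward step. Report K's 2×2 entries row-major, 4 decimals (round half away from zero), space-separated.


BᵀP = [0.1250 0.7500; 24.7500 -13.5000]
S = R + BᵀPB = [2 0; 0 2] + [0.8125 -1.1250; -1.1250 101.2500] = [2.8125 -1.1250; -1.1250 103.2500]
BᵀPA = [-3.2500 -3.3750; 4.5000 -20.2500]
K = S⁻¹·BᵀPA = [-1.1431 -1.2840; 0.0311 -0.2101]
A−BK = [-1.5218 -1.7276; -2.7946 -3.1362]
AᵀP(A−BK) = [9.1448 10.2724; 10.2724 11.6615]
P' = Q + AᵀP(A−BK) = [34.1448 6.2724; 6.2724 12.6615]
tr(P') = 46.8063

-1.1431 -1.2840 0.0311 -0.2101


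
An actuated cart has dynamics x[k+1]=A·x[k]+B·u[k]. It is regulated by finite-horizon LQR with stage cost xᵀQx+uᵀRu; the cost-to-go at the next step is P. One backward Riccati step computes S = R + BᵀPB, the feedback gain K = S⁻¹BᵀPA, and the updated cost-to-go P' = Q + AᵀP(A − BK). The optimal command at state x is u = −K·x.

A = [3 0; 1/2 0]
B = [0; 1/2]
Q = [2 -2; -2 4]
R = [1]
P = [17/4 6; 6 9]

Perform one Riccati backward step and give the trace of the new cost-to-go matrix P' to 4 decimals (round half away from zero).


25.5577

BᵀP = [3.0000 4.5000]
S = R + BᵀPB = [1] + [2.2500] = [3.2500]
BᵀPA = [11.2500 0.0000]
K = S⁻¹·BᵀPA = [3.4615 0.0000]
A−BK = [3.0000 0.0000; -1.2308 0.0000]
AᵀP(A−BK) = [19.5577 0.0000; 0.0000 0.0000]
P' = Q + AᵀP(A−BK) = [21.5577 -2.0000; -2.0000 4.0000]
tr(P') = 25.5577


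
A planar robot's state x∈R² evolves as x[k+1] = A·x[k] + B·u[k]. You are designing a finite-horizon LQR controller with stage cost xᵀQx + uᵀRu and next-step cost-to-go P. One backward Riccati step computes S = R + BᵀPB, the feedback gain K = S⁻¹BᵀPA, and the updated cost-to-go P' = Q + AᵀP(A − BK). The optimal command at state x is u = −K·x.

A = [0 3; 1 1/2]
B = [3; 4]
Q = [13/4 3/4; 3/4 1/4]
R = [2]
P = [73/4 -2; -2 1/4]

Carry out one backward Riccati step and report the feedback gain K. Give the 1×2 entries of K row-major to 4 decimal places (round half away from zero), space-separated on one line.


BᵀP = [46.7500 -5.0000]
S = R + BᵀPB = [2] + [120.2500] = [122.2500]
BᵀPA = [-5.0000 137.7500]
K = S⁻¹·BᵀPA = [-0.0409 1.1268]
A−BK = [0.1227 -0.3804; 1.1636 -4.0072]
AᵀP(A−BK) = [0.0455 -0.2411; -0.2411 3.0973]
P' = Q + AᵀP(A−BK) = [3.2955 0.5089; 0.5089 3.3473]
tr(P') = 6.6428

-0.0409 1.1268


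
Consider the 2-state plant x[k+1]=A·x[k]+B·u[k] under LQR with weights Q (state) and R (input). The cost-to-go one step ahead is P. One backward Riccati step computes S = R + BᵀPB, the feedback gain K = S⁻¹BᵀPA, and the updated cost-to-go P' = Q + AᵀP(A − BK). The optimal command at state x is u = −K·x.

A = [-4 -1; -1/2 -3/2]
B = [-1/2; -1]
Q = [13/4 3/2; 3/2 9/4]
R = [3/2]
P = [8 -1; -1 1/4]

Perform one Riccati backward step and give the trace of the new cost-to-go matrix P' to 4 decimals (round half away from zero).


BᵀP = [-3.0000 0.2500]
S = R + BᵀPB = [3/2] + [1.2500] = [2.7500]
BᵀPA = [11.8750 2.6250]
K = S⁻¹·BᵀPA = [4.3182 0.9545]
A−BK = [-1.8409 -0.5227; 3.8182 -0.5455]
AᵀP(A−BK) = [72.7841 14.3523; 14.3523 3.0568]
P' = Q + AᵀP(A−BK) = [76.0341 15.8523; 15.8523 5.3068]
tr(P') = 81.3409

81.3409


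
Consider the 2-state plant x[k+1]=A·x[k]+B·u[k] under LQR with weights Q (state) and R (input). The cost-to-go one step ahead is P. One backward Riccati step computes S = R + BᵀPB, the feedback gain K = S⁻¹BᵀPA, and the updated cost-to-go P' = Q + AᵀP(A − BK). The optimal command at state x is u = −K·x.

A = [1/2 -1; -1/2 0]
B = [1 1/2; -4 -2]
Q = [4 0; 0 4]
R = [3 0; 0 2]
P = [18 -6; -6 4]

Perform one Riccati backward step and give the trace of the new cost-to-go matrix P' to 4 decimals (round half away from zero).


13.4078

BᵀP = [42.0000 -22.0000; 21.0000 -11.0000]
S = R + BᵀPB = [3 0; 0 2] + [130.0000 65.0000; 65.0000 32.5000] = [133.0000 65.0000; 65.0000 34.5000]
BᵀPA = [32.0000 -42.0000; 16.0000 -21.0000]
K = S⁻¹·BᵀPA = [0.1761 -0.2311; 0.1320 -0.1733]
A−BK = [0.2579 -0.6823; 0.4684 -1.2710]
AᵀP(A−BK) = [0.7531 -1.8322; -1.8322 4.6547]
P' = Q + AᵀP(A−BK) = [4.7531 -1.8322; -1.8322 8.6547]
tr(P') = 13.4078


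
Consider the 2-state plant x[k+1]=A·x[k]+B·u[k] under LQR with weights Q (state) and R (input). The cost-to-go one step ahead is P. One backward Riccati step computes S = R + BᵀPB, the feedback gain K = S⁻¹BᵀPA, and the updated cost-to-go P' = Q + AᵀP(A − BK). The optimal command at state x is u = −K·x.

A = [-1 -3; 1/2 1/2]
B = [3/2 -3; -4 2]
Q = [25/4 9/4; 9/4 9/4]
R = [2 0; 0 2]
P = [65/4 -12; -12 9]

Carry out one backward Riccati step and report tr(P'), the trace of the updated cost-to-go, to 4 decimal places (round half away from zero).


BᵀP = [72.3750 -54.0000; -72.7500 54.0000]
S = R + BᵀPB = [2 0; 0 2] + [324.5625 -325.1250; -325.1250 326.2500] = [326.5625 -325.1250; -325.1250 328.2500]
BᵀPA = [-99.3750 -244.1250; 99.7500 245.2500]
K = S⁻¹·BᵀPA = [-0.1268 -0.2669; 0.1783 0.4828]
A−BK = [-0.2749 -1.1513; -0.3637 -1.5332]
AᵀP(A−BK) = [0.1147 0.3190; 0.3190 0.9400]
P' = Q + AᵀP(A−BK) = [6.3647 2.5690; 2.5690 3.1900]
tr(P') = 9.5547

9.5547


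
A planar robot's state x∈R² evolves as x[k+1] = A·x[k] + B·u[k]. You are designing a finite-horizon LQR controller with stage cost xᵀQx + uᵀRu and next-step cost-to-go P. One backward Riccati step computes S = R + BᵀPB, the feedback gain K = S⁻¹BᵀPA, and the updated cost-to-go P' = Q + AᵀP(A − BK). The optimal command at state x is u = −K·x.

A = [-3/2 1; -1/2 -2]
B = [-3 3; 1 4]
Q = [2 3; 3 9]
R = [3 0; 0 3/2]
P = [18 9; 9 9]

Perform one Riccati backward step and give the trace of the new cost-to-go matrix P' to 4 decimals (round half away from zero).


12.6867

BᵀP = [-45.0000 -18.0000; 90.0000 63.0000]
S = R + BᵀPB = [3 0; 0 3/2] + [117.0000 -207.0000; -207.0000 522.0000] = [120.0000 -207.0000; -207.0000 523.5000]
BᵀPA = [76.5000 -9.0000; -166.5000 -36.0000]
K = S⁻¹·BᵀPA = [0.2795 -0.6091; -0.2075 -0.3096]
A−BK = [-0.0389 0.1016; 0.0506 -0.1525]
AᵀP(A−BK) = [0.3138 -0.4553; -0.4553 1.3729]
P' = Q + AᵀP(A−BK) = [2.3138 2.5447; 2.5447 10.3729]
tr(P') = 12.6867


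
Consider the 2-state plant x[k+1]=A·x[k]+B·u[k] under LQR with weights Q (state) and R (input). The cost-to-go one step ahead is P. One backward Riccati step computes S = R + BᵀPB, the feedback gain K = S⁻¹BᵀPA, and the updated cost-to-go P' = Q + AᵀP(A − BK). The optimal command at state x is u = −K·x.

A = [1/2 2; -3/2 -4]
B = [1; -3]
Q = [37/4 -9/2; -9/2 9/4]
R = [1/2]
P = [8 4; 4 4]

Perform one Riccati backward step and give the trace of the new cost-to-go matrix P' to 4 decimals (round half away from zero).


15.5244

BᵀP = [-4.0000 -8.0000]
S = R + BᵀPB = [1/2] + [20.0000] = [20.5000]
BᵀPA = [10.0000 24.0000]
K = S⁻¹·BᵀPA = [0.4878 1.1707]
A−BK = [0.0122 0.8293; -0.0366 -0.4878]
AᵀP(A−BK) = [0.1220 0.2927; 0.2927 3.9024]
P' = Q + AᵀP(A−BK) = [9.3720 -4.2073; -4.2073 6.1524]
tr(P') = 15.5244


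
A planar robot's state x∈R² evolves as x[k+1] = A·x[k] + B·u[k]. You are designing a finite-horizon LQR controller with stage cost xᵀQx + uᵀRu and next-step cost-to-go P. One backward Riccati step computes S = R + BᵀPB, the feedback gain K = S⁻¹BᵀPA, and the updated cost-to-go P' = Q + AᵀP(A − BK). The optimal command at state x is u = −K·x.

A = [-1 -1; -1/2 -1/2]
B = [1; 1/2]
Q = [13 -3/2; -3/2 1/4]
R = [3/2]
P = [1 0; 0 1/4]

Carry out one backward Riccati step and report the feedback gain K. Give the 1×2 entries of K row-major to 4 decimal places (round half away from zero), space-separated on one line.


BᵀP = [1.0000 0.1250]
S = R + BᵀPB = [3/2] + [1.0625] = [2.5625]
BᵀPA = [-1.0625 -1.0625]
K = S⁻¹·BᵀPA = [-0.4146 -0.4146]
A−BK = [-0.5854 -0.5854; -0.2927 -0.2927]
AᵀP(A−BK) = [0.6220 0.6220; 0.6220 0.6220]
P' = Q + AᵀP(A−BK) = [13.6220 -0.8780; -0.8780 0.8720]
tr(P') = 14.4939

-0.4146 -0.4146


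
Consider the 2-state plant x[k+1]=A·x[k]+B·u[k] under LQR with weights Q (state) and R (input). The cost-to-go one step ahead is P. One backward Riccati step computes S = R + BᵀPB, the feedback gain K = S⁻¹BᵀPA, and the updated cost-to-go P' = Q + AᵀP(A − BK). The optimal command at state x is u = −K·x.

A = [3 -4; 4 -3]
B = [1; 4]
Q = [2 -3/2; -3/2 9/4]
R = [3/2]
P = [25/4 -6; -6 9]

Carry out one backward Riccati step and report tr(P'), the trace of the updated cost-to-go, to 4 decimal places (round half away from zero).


51.0753

BᵀP = [-17.7500 30.0000]
S = R + BᵀPB = [3/2] + [102.2500] = [103.7500]
BᵀPA = [66.7500 -19.0000]
K = S⁻¹·BᵀPA = [0.6434 -0.1831]
A−BK = [2.3566 -3.8169; 1.4265 -2.2675]
AᵀP(A−BK) = [13.3048 -20.7759; -20.7759 33.5205]
P' = Q + AᵀP(A−BK) = [15.3048 -22.2759; -22.2759 35.7705]
tr(P') = 51.0753


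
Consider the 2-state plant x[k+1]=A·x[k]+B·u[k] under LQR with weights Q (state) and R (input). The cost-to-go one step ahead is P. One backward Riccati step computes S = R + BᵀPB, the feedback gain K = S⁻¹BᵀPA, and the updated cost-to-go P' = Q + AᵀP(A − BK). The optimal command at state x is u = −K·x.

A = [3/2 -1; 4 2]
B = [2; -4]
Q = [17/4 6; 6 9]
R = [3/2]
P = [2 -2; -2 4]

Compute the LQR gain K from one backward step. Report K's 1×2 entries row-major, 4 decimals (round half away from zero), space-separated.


-0.5877 -0.4929

BᵀP = [12.0000 -20.0000]
S = R + BᵀPB = [3/2] + [104.0000] = [105.5000]
BᵀPA = [-62.0000 -52.0000]
K = S⁻¹·BᵀPA = [-0.5877 -0.4929]
A−BK = [2.6754 -0.0142; 1.6493 0.0284]
AᵀP(A−BK) = [8.0640 0.4408; 0.4408 0.3697]
P' = Q + AᵀP(A−BK) = [12.3140 6.4408; 6.4408 9.3697]
tr(P') = 21.6836


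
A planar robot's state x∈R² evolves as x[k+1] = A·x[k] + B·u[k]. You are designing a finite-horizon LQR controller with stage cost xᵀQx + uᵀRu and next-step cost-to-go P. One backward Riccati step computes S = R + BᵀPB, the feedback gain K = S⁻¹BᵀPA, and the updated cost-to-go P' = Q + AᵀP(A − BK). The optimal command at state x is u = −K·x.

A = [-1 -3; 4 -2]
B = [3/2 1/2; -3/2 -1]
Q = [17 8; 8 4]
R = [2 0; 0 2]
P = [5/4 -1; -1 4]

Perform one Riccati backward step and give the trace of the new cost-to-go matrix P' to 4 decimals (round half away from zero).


43.2626

BᵀP = [3.3750 -7.5000; 1.6250 -4.5000]
S = R + BᵀPB = [2 0; 0 2] + [16.3125 9.1875; 9.1875 5.3125] = [18.3125 9.1875; 9.1875 7.3125]
BᵀPA = [-33.3750 4.8750; -19.6250 4.1250]
K = S⁻¹·BᵀPA = [-1.2879 -0.0455; -1.0657 0.6212]
A−BK = [1.4646 -3.2424; 1.0025 -1.4470]
AᵀP(A−BK) = [9.3535 -7.5758; -7.5758 12.9091]
P' = Q + AᵀP(A−BK) = [26.3535 0.4242; 0.4242 16.9091]
tr(P') = 43.2626


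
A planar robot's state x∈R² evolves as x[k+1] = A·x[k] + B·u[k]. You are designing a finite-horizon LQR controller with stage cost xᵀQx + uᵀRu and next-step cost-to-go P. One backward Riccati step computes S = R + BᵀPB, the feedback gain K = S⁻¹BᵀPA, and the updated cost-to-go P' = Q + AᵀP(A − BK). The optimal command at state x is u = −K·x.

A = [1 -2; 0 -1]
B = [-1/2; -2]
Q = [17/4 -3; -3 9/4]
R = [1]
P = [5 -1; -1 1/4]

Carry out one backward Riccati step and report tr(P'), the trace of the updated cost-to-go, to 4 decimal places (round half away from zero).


BᵀP = [-0.5000 0.0000]
S = R + BᵀPB = [1] + [0.2500] = [1.2500]
BᵀPA = [-0.5000 1.0000]
K = S⁻¹·BᵀPA = [-0.4000 0.8000]
A−BK = [0.8000 -1.6000; -0.8000 0.6000]
AᵀP(A−BK) = [4.8000 -8.6000; -8.6000 15.4500]
P' = Q + AᵀP(A−BK) = [9.0500 -11.6000; -11.6000 17.7000]
tr(P') = 26.7500

26.7500


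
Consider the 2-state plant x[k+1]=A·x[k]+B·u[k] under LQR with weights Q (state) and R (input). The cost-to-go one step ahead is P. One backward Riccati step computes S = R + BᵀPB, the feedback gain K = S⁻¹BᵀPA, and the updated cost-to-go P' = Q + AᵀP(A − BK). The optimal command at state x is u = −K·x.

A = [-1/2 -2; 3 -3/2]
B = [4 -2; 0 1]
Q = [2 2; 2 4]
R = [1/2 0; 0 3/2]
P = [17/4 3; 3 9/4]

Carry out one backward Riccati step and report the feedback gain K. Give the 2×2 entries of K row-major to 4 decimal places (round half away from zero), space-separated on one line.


0.4648 -0.7736 0.1972 -0.0450

BᵀP = [17.0000 12.0000; -5.5000 -3.7500]
S = R + BᵀPB = [1/2 0; 0 3/2] + [68.0000 -22.0000; -22.0000 7.2500] = [68.5000 -22.0000; -22.0000 8.7500]
BᵀPA = [27.5000 -52.0000; -8.5000 16.6250]
K = S⁻¹·BᵀPA = [0.4648 -0.7736; 0.1972 -0.0450]
A−BK = [-1.9648 1.0043; 2.8028 -1.4550]
AᵀP(A−BK) = [1.2069 -0.7342; -0.7342 0.5846]
P' = Q + AᵀP(A−BK) = [3.2069 1.2658; 1.2658 4.5846]
tr(P') = 7.7915


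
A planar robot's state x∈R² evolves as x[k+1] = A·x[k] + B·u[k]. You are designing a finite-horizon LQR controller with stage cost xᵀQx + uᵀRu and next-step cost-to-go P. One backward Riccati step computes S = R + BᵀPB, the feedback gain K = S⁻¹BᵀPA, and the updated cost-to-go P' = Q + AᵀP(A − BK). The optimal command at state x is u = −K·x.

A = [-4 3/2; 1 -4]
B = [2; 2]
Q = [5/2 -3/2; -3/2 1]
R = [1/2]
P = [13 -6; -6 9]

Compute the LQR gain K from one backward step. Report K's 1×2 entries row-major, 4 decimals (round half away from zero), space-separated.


-1.2346 -0.0741

BᵀP = [14.0000 6.0000]
S = R + BᵀPB = [1/2] + [40.0000] = [40.5000]
BᵀPA = [-50.0000 -3.0000]
K = S⁻¹·BᵀPA = [-1.2346 -0.0741]
A−BK = [-1.5309 1.6481; 3.4691 -3.8519]
AᵀP(A−BK) = [203.2716 -222.7037; -222.7037 245.0278]
P' = Q + AᵀP(A−BK) = [205.7716 -224.2037; -224.2037 246.0278]
tr(P') = 451.7994


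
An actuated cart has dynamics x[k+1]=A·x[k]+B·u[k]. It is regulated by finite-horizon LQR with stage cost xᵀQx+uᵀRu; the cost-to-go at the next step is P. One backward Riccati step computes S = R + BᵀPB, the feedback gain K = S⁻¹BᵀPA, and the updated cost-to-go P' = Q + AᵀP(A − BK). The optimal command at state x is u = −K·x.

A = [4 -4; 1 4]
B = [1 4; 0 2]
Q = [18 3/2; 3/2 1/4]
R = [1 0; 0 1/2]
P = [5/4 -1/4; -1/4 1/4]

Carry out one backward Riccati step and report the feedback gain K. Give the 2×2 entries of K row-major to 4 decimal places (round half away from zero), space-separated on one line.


0.2288 -0.7843 0.9412 -0.9412

BᵀP = [1.2500 -0.2500; 4.5000 -0.5000]
S = R + BᵀPB = [1 0; 0 1/2] + [1.2500 4.5000; 4.5000 17.0000] = [2.2500 4.5000; 4.5000 17.5000]
BᵀPA = [4.7500 -6.0000; 17.5000 -20.0000]
K = S⁻¹·BᵀPA = [0.2288 -0.7843; 0.9412 -0.9412]
A−BK = [0.0065 0.5490; -0.8824 5.8824]
AᵀP(A−BK) = [0.6928 -1.8039; -1.8039 8.4706]
P' = Q + AᵀP(A−BK) = [18.6928 -0.3039; -0.3039 8.7206]
tr(P') = 27.4134


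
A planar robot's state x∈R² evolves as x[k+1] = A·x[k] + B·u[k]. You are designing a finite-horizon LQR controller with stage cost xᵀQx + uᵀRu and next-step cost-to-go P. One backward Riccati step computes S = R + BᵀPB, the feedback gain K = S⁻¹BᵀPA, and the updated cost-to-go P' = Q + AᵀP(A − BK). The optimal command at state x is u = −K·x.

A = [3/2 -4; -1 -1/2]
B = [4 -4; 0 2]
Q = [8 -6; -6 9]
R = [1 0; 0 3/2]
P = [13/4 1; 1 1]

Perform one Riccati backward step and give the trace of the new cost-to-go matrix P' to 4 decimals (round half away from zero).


18.4690

BᵀP = [13.0000 4.0000; -11.0000 -2.0000]
S = R + BᵀPB = [1 0; 0 3/2] + [52.0000 -44.0000; -44.0000 40.0000] = [53.0000 -44.0000; -44.0000 41.5000]
BᵀPA = [15.5000 -54.0000; -14.5000 45.0000]
K = S⁻¹·BᵀPA = [0.0199 -0.9905; -0.3283 0.0342]
A−BK = [0.1072 0.0987; -0.3435 -0.5683]
AᵀP(A−BK) = [0.2437 0.0982; 0.0982 1.2253]
P' = Q + AᵀP(A−BK) = [8.2437 -5.9018; -5.9018 10.2253]
tr(P') = 18.4690


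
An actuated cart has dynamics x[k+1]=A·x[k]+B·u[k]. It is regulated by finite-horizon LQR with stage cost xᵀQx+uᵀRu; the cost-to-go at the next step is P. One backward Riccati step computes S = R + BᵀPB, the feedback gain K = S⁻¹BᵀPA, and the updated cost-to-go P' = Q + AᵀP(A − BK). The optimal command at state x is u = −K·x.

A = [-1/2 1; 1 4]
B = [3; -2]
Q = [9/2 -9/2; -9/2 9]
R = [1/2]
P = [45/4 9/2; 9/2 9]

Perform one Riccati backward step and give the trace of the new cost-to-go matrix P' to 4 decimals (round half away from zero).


208.1183

BᵀP = [24.7500 -4.5000]
S = R + BᵀPB = [1/2] + [83.2500] = [83.7500]
BᵀPA = [-16.8750 6.7500]
K = S⁻¹·BᵀPA = [-0.2015 0.0806]
A−BK = [0.1045 0.7582; 0.5970 4.1612]
AᵀP(A−BK) = [3.9123 27.2351; 27.2351 190.7060]
P' = Q + AᵀP(A−BK) = [8.4123 22.7351; 22.7351 199.7060]
tr(P') = 208.1183


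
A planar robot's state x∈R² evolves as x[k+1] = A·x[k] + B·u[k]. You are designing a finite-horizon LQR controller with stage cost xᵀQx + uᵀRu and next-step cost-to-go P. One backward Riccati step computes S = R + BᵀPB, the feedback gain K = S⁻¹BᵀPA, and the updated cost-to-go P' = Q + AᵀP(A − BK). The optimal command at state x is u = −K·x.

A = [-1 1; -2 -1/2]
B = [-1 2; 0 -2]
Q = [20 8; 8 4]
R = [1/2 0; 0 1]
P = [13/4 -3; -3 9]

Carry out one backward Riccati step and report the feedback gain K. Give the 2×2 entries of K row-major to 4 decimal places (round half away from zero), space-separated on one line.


BᵀP = [-3.2500 3.0000; 12.5000 -24.0000]
S = R + BᵀPB = [1/2 0; 0 1] + [3.2500 -12.5000; -12.5000 73.0000] = [3.7500 -12.5000; -12.5000 74.0000]
BᵀPA = [-2.7500 -4.7500; 35.5000 24.5000]
K = S⁻¹·BᵀPA = [1.9814 -0.3732; 0.8144 0.2680]
A−BK = [-0.6474 0.0907; -0.3711 0.0361]
AᵀP(A−BK) = [3.7866 -0.2918; -0.2918 0.1603]
P' = Q + AᵀP(A−BK) = [23.7866 7.7082; 7.7082 4.1603]
tr(P') = 27.9469

1.9814 -0.3732 0.8144 0.2680


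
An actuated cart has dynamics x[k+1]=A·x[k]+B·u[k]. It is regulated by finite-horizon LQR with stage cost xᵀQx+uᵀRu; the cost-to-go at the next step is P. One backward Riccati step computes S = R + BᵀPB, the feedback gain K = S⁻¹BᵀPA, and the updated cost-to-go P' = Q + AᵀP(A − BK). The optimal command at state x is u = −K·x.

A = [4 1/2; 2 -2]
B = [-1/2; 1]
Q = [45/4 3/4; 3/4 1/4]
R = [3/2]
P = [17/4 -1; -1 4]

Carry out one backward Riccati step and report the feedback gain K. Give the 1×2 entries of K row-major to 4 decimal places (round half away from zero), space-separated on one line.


BᵀP = [-3.1250 4.5000]
S = R + BᵀPB = [3/2] + [6.0625] = [7.5625]
BᵀPA = [-3.5000 -10.5625]
K = S⁻¹·BᵀPA = [-0.4628 -1.3967]
A−BK = [3.7686 -0.1983; 2.4628 -0.6033]
AᵀP(A−BK) = [66.3802 -5.3884; -5.3884 4.3099]
P' = Q + AᵀP(A−BK) = [77.6302 -4.6384; -4.6384 4.5599]
tr(P') = 82.1901

-0.4628 -1.3967


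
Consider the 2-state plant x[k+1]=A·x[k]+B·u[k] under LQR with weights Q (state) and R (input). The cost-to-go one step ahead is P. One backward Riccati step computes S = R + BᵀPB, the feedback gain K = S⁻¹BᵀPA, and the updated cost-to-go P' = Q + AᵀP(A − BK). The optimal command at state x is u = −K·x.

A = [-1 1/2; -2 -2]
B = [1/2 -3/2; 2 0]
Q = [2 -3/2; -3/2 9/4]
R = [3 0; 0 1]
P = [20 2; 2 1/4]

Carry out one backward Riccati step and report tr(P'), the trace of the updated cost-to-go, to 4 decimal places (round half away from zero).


5.2182

BᵀP = [14.0000 1.5000; -30.0000 -3.0000]
S = R + BᵀPB = [3 0; 0 1] + [10.0000 -21.0000; -21.0000 45.0000] = [13.0000 -21.0000; -21.0000 46.0000]
BᵀPA = [-17.0000 4.0000; 36.0000 -9.0000]
K = S⁻¹·BᵀPA = [-0.1656 -0.0318; 0.7070 -0.2102]
A−BK = [0.1433 0.2006; -1.6688 -1.9363]
AᵀP(A−BK) = [0.7325 0.0255; 0.0255 0.2357]
P' = Q + AᵀP(A−BK) = [2.7325 -1.4745; -1.4745 2.4857]
tr(P') = 5.2182


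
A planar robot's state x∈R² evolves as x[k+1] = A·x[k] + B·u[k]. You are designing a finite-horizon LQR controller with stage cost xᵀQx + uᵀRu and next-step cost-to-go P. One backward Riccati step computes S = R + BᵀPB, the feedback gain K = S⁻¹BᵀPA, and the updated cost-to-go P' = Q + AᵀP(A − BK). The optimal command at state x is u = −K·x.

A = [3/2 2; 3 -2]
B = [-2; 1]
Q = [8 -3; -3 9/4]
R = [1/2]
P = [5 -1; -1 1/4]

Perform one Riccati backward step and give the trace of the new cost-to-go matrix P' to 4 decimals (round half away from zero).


BᵀP = [-11.0000 2.2500]
S = R + BᵀPB = [1/2] + [24.2500] = [24.7500]
BᵀPA = [-9.7500 -26.5000]
K = S⁻¹·BᵀPA = [-0.3939 -1.0707]
A−BK = [0.7121 -0.1414; 3.3939 -0.9293]
AᵀP(A−BK) = [0.6591 0.0606; 0.0606 0.6263]
P' = Q + AᵀP(A−BK) = [8.6591 -2.9394; -2.9394 2.8763]
tr(P') = 11.5354

11.5354


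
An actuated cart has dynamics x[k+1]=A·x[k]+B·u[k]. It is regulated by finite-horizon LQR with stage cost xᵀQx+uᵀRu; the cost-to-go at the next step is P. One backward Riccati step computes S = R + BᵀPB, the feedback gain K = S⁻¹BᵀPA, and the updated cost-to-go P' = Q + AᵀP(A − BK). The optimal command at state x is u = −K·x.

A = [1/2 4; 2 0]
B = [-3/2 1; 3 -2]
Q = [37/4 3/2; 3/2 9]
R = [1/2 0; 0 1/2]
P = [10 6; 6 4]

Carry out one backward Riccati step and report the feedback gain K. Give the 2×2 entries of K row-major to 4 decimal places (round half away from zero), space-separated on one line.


BᵀP = [3.0000 3.0000; -2.0000 -2.0000]
S = R + BᵀPB = [1/2 0; 0 1/2] + [4.5000 -3.0000; -3.0000 2.0000] = [5.0000 -3.0000; -3.0000 2.5000]
BᵀPA = [7.5000 12.0000; -5.0000 -8.0000]
K = S⁻¹·BᵀPA = [1.0714 1.7143; -0.7143 -1.1429]
A−BK = [2.8214 7.7143; -2.6429 -7.4286]
AᵀP(A−BK) = [18.8929 49.4286; 49.4286 130.2857]
P' = Q + AᵀP(A−BK) = [28.1429 50.9286; 50.9286 139.2857]
tr(P') = 167.4286

1.0714 1.7143 -0.7143 -1.1429


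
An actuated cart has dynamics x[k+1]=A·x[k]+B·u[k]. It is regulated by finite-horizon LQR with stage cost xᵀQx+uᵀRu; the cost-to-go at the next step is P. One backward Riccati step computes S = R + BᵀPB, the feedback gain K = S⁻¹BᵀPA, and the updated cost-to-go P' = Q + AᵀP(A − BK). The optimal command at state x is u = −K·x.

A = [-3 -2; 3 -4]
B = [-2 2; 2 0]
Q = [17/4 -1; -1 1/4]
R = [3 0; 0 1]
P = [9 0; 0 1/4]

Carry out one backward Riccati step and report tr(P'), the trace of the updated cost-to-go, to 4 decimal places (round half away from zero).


11.9389

BᵀP = [-18.0000 0.5000; 18.0000 0.0000]
S = R + BᵀPB = [3 0; 0 1] + [37.0000 -36.0000; -36.0000 36.0000] = [40.0000 -36.0000; -36.0000 37.0000]
BᵀPA = [55.5000 34.0000; -54.0000 -36.0000]
K = S⁻¹·BᵀPA = [0.5951 -0.2065; -0.8804 -1.1739]
A−BK = [-0.0489 -0.0652; 1.8098 -3.5870]
AᵀP(A−BK) = [2.6780 -0.9293; -0.9293 4.7609]
P' = Q + AᵀP(A−BK) = [6.9280 -1.9293; -1.9293 5.0109]
tr(P') = 11.9389


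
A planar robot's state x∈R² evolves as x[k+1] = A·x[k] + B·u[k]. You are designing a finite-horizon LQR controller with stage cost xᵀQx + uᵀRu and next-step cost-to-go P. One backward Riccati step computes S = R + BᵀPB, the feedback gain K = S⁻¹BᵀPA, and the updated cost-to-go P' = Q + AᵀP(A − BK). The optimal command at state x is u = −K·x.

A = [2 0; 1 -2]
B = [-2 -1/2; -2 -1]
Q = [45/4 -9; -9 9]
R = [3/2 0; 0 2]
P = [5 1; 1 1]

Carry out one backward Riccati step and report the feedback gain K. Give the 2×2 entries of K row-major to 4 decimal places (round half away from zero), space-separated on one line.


-0.8171 0.1582 -0.0626 0.2702

BᵀP = [-12.0000 -4.0000; -3.5000 -1.5000]
S = R + BᵀPB = [3/2 0; 0 2] + [32.0000 10.0000; 10.0000 3.2500] = [33.5000 10.0000; 10.0000 5.2500]
BᵀPA = [-28.0000 8.0000; -8.5000 3.0000]
K = S⁻¹·BᵀPA = [-0.8171 0.1582; -0.0626 0.2702]
A−BK = [0.3344 0.4514; -0.6969 -1.4135]
AᵀP(A−BK) = [1.5881 0.7249; 0.7249 1.9242]
P' = Q + AᵀP(A−BK) = [12.8381 -8.2751; -8.2751 10.9242]
tr(P') = 23.7624


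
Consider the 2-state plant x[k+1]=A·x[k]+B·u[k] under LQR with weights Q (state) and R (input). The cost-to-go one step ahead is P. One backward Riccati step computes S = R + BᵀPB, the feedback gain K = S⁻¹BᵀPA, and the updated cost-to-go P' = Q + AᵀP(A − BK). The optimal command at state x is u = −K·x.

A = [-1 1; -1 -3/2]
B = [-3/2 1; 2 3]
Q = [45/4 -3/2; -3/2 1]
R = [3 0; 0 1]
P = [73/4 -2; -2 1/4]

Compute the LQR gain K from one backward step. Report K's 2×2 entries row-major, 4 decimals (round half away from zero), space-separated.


0.3309 -0.4992 -0.4307 0.3899

BᵀP = [-31.3750 3.5000; 12.2500 -1.2500]
S = R + BᵀPB = [3 0; 0 1] + [54.0625 -20.8750; -20.8750 8.5000] = [57.0625 -20.8750; -20.8750 9.5000]
BᵀPA = [27.8750 -36.6250; -11.0000 14.1250]
K = S⁻¹·BᵀPA = [0.3309 -0.4992; -0.4307 0.3899]
A−BK = [-0.0729 -0.1387; -0.3697 -1.6714]
AᵀP(A−BK) = [0.5374 -0.6708; -0.6708 1.0218]
P' = Q + AᵀP(A−BK) = [11.7874 -2.1708; -2.1708 2.0218]
tr(P') = 13.8092


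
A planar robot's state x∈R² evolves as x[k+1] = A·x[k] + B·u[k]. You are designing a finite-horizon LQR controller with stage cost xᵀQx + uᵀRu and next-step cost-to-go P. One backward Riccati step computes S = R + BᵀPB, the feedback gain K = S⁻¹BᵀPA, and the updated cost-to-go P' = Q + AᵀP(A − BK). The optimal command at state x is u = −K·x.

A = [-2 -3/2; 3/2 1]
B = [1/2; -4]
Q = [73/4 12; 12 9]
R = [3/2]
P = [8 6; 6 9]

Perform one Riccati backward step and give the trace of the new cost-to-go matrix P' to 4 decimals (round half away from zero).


51.6964

BᵀP = [-20.0000 -33.0000]
S = R + BᵀPB = [3/2] + [122.0000] = [123.5000]
BᵀPA = [-9.5000 -3.0000]
K = S⁻¹·BᵀPA = [-0.0769 -0.0243]
A−BK = [-1.9615 -1.4879; 1.1923 0.9028]
AᵀP(A−BK) = [15.5192 11.7692; 11.7692 8.9271]
P' = Q + AᵀP(A−BK) = [33.7692 23.7692; 23.7692 17.9271]
tr(P') = 51.6964


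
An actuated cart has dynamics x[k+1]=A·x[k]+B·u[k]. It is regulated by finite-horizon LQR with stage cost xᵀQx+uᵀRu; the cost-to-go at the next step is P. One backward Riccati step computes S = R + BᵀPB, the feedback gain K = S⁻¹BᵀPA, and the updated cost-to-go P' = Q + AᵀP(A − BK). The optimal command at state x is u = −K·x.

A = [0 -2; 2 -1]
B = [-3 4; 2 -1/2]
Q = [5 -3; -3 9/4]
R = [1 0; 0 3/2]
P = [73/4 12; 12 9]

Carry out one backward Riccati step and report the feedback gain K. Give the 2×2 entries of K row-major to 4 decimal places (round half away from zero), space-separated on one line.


0.8411 -0.4537 0.7382 -0.9252

BᵀP = [-30.7500 -18.0000; 67.0000 43.5000]
S = R + BᵀPB = [1 0; 0 3/2] + [56.2500 -114.0000; -114.0000 246.2500] = [57.2500 -114.0000; -114.0000 247.7500]
BᵀPA = [-36.0000 79.5000; 87.0000 -177.5000]
K = S⁻¹·BᵀPA = [0.8411 -0.4537; 0.7382 -0.9252]
A−BK = [-0.4294 0.3397; 0.6868 -0.5552]
AᵀP(A−BK) = [2.0574 -1.8395; -1.8395 1.8436]
P' = Q + AᵀP(A−BK) = [7.0574 -4.8395; -4.8395 4.0936]
tr(P') = 11.1510


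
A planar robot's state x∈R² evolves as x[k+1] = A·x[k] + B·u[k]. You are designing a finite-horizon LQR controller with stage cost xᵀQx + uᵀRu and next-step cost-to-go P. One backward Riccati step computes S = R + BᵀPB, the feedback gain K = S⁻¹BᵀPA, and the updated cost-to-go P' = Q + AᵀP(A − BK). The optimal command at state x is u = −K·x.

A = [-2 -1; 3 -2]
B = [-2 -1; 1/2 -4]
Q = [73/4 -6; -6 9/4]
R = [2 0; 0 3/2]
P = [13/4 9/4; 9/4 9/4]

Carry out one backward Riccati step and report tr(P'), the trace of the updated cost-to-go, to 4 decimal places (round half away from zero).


23.2165

BᵀP = [-5.3750 -3.3750; -12.2500 -11.2500]
S = R + BᵀPB = [2 0; 0 3/2] + [9.0625 18.8750; 18.8750 57.2500] = [11.0625 18.8750; 18.8750 58.7500]
BᵀPA = [0.6250 12.1250; -9.2500 34.7500]
K = S⁻¹·BᵀPA = [0.7196 0.1922; -0.3886 0.5297]
A−BK = [-0.9495 -0.0859; 1.0857 0.0229]
AᵀP(A−BK) = [2.2054 0.0300; 0.0300 0.5111]
P' = Q + AᵀP(A−BK) = [20.4554 -5.9700; -5.9700 2.7611]
tr(P') = 23.2165


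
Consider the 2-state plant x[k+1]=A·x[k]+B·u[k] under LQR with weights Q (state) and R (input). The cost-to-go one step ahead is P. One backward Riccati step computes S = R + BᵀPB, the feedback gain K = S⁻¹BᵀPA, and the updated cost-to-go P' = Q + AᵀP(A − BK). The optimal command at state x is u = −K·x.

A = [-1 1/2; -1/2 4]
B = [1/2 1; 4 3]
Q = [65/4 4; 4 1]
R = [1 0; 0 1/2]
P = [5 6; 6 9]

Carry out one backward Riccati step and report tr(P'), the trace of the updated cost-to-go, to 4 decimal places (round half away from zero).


18.2639

BᵀP = [26.5000 39.0000; 23.0000 33.0000]
S = R + BᵀPB = [1 0; 0 1/2] + [169.2500 143.5000; 143.5000 122.0000] = [170.2500 143.5000; 143.5000 122.5000]
BᵀPA = [-46.0000 169.2500; -39.5000 143.5000]
K = S⁻¹·BᵀPA = [0.1262 0.5349; -0.4703 0.5449]
A−BK = [-0.5928 -0.3123; 0.4060 0.2259]
AᵀP(A−BK) = [0.4790 0.1262; 0.1262 0.5349]
P' = Q + AᵀP(A−BK) = [16.7290 4.1262; 4.1262 1.5349]
tr(P') = 18.2639


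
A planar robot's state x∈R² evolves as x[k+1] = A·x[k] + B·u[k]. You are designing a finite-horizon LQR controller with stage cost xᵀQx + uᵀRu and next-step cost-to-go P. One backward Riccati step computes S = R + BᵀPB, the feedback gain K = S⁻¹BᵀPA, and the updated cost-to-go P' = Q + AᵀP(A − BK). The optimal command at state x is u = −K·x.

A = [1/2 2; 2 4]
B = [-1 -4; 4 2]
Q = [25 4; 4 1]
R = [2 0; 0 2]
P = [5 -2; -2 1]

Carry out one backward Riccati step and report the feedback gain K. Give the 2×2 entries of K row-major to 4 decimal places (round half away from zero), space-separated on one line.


0.2708 0.5455 -0.0791 -0.3636

BᵀP = [-13.0000 6.0000; -24.0000 10.0000]
S = R + BᵀPB = [2 0; 0 2] + [37.0000 64.0000; 64.0000 116.0000] = [39.0000 64.0000; 64.0000 118.0000]
BᵀPA = [5.5000 -2.0000; 8.0000 -8.0000]
K = S⁻¹·BᵀPA = [0.2708 0.5455; -0.0791 -0.3636]
A−BK = [0.4545 1.0909; 1.0751 2.5455]
AᵀP(A−BK) = [0.3933 0.9091; 0.9091 2.1818]
P' = Q + AᵀP(A−BK) = [25.3933 4.9091; 4.9091 3.1818]
tr(P') = 28.5751


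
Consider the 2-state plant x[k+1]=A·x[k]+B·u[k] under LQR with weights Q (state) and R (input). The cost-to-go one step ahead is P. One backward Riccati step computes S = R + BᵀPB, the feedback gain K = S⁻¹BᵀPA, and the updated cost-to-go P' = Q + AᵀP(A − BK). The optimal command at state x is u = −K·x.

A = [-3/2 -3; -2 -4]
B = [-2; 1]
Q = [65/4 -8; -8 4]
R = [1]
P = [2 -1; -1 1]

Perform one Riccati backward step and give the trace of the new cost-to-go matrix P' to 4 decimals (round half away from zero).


31.9464

BᵀP = [-5.0000 3.0000]
S = R + BᵀPB = [1] + [13.0000] = [14.0000]
BᵀPA = [1.5000 3.0000]
K = S⁻¹·BᵀPA = [0.1071 0.2143]
A−BK = [-1.2857 -2.5714; -2.1071 -4.2143]
AᵀP(A−BK) = [2.3393 4.6786; 4.6786 9.3571]
P' = Q + AᵀP(A−BK) = [18.5893 -3.3214; -3.3214 13.3571]
tr(P') = 31.9464


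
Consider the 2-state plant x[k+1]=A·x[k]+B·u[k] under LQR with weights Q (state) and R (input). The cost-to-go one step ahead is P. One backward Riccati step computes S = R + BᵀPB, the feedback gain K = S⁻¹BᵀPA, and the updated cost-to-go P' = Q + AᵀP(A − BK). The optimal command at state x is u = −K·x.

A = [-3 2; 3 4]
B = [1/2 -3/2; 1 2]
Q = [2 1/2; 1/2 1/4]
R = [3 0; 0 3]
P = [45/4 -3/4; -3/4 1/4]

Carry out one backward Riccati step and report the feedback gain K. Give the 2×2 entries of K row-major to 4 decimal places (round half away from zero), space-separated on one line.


-0.4364 0.6861 1.6769 -0.7412

BᵀP = [4.8750 -0.1250; -18.3750 1.6250]
S = R + BᵀPB = [3 0; 0 3] + [2.3125 -7.5625; -7.5625 30.8125] = [5.3125 -7.5625; -7.5625 33.8125]
BᵀPA = [-15.0000 9.2500; 60.0000 -30.2500]
K = S⁻¹·BᵀPA = [-0.4364 0.6861; 1.6769 -0.7412]
A−BK = [-0.2665 0.5452; 0.0827 4.7963]
AᵀP(A−BK) = [9.8407 -5.2374; -5.2374 8.2328]
P' = Q + AᵀP(A−BK) = [11.8407 -4.7374; -4.7374 8.4828]
tr(P') = 20.3235


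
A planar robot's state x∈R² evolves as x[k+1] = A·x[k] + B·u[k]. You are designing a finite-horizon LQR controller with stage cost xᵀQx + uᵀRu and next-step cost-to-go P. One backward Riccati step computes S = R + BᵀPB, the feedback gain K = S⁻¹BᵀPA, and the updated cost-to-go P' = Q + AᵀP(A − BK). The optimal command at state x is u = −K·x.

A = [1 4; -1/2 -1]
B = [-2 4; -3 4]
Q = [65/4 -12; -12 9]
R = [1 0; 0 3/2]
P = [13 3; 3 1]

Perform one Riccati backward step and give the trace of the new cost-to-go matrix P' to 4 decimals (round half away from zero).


BᵀP = [-35.0000 -9.0000; 64.0000 16.0000]
S = R + BᵀPB = [1 0; 0 3/2] + [97.0000 -176.0000; -176.0000 320.0000] = [98.0000 -176.0000; -176.0000 321.5000]
BᵀPA = [-30.5000 -131.0000; 56.0000 240.0000]
K = S⁻¹·BᵀPA = [0.0946 0.2326; 0.2260 0.8738]
A−BK = [0.2853 0.9699; -1.1201 -3.7976]
AᵀP(A−BK) = [0.4809 1.6596; 1.6596 5.7505]
P' = Q + AᵀP(A−BK) = [16.7309 -10.3404; -10.3404 14.7505]
tr(P') = 31.4814

31.4814


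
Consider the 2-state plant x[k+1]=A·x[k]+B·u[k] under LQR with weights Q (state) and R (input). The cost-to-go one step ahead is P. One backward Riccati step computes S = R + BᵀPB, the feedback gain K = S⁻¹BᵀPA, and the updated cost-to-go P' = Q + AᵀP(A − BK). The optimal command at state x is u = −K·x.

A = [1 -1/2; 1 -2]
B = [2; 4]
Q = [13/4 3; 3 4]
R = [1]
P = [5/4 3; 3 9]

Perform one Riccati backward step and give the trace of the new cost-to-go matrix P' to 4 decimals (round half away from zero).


BᵀP = [14.5000 42.0000]
S = R + BᵀPB = [1] + [197.0000] = [198.0000]
BᵀPA = [56.5000 -91.2500]
K = S⁻¹·BᵀPA = [0.2854 -0.4609]
A−BK = [0.4293 0.4217; -0.1414 -0.1566]
AᵀP(A−BK) = [0.1275 -0.0865; -0.0865 0.2592]
P' = Q + AᵀP(A−BK) = [3.3775 2.9135; 2.9135 4.2592]
tr(P') = 7.6367

7.6367


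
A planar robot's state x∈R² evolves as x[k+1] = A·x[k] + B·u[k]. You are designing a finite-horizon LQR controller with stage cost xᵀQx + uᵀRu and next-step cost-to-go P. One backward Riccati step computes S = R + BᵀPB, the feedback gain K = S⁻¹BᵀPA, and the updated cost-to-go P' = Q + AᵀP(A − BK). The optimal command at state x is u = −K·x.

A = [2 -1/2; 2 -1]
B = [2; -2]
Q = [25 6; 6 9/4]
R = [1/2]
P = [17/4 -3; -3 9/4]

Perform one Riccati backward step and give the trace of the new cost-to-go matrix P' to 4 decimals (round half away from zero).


28.0860

BᵀP = [14.5000 -10.5000]
S = R + BᵀPB = [1/2] + [50.0000] = [50.5000]
BᵀPA = [8.0000 3.2500]
K = S⁻¹·BᵀPA = [0.1584 0.0644]
A−BK = [1.6832 -0.6287; 2.3168 -0.8713]
AᵀP(A−BK) = [0.7327 -0.2649; -0.2649 0.1033]
P' = Q + AᵀP(A−BK) = [25.7327 5.7351; 5.7351 2.3533]
tr(P') = 28.0860


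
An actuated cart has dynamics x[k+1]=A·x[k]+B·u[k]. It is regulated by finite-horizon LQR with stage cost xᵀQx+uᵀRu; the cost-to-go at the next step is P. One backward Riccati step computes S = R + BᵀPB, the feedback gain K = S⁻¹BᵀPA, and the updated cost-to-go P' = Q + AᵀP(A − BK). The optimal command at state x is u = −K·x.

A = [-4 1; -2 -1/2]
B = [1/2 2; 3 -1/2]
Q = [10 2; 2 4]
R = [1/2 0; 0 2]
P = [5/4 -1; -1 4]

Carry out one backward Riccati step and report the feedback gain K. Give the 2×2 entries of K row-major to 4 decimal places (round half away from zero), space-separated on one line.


-0.7767 -0.1262 -1.2156 0.3675

BᵀP = [-2.3750 11.5000; 3.0000 -4.0000]
S = R + BᵀPB = [1/2 0; 0 2] + [33.3125 -10.5000; -10.5000 8.0000] = [33.8125 -10.5000; -10.5000 10.0000]
BᵀPA = [-13.5000 -8.1250; -4.0000 5.0000]
K = S⁻¹·BᵀPA = [-0.7767 -0.1262; -1.2156 0.3675]
A−BK = [-1.1805 0.3280; -0.2776 0.0623]
AᵀP(A−BK) = [4.6517 -1.2331; -1.2331 0.3873]
P' = Q + AᵀP(A−BK) = [14.6517 0.7669; 0.7669 4.3873]
tr(P') = 19.0389


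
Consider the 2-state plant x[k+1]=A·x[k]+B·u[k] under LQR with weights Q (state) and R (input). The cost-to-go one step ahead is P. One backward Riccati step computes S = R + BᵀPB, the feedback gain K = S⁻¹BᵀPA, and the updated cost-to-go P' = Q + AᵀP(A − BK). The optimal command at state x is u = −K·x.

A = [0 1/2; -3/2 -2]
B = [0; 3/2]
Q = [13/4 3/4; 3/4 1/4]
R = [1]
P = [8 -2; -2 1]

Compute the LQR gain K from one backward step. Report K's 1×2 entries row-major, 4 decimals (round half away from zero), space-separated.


BᵀP = [-3.0000 1.5000]
S = R + BᵀPB = [1] + [2.2500] = [3.2500]
BᵀPA = [-2.2500 -4.5000]
K = S⁻¹·BᵀPA = [-0.6923 -1.3846]
A−BK = [0.0000 0.5000; -0.4615 0.0769]
AᵀP(A−BK) = [0.6923 1.3846; 1.3846 3.7692]
P' = Q + AᵀP(A−BK) = [3.9423 2.1346; 2.1346 4.0192]
tr(P') = 7.9615

-0.6923 -1.3846
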